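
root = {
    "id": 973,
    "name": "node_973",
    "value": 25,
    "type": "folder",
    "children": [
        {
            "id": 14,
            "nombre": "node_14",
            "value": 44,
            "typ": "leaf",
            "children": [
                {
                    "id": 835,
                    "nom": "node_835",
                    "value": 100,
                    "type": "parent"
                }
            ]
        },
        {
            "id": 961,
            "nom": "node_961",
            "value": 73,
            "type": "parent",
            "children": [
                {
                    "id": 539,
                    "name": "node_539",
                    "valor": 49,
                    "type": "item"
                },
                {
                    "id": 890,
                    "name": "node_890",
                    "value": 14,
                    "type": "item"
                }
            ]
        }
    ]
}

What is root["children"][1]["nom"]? "node_961"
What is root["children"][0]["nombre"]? "node_14"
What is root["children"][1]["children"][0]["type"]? "item"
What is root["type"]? "folder"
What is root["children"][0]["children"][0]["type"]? "parent"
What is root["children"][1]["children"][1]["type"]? "item"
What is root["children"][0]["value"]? 44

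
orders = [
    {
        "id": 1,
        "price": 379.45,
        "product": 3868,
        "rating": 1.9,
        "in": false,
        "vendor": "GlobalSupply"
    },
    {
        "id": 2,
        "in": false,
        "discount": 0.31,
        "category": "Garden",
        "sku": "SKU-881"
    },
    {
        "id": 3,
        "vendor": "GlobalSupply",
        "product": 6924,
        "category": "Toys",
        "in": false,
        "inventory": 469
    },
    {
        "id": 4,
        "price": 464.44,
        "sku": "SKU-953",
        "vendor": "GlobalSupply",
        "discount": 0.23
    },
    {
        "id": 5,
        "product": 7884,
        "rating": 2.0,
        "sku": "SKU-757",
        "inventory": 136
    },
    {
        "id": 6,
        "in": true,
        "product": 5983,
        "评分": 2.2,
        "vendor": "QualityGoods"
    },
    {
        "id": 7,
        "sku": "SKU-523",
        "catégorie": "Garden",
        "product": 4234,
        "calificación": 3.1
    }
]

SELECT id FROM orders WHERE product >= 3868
[1, 3, 5, 6, 7]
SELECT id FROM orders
[1, 2, 3, 4, 5, 6, 7]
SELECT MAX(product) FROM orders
7884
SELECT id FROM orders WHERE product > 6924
[5]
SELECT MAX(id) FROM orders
7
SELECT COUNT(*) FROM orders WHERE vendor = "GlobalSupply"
3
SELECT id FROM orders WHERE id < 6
[1, 2, 3, 4, 5]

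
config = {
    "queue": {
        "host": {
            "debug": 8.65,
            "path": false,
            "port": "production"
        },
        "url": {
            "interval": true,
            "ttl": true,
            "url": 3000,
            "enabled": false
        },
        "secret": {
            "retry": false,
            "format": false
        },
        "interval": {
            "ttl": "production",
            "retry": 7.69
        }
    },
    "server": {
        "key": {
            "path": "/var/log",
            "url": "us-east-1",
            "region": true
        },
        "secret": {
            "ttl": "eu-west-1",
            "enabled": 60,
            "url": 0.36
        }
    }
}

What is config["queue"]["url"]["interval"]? True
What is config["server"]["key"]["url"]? "us-east-1"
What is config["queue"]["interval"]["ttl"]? "production"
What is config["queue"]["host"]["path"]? False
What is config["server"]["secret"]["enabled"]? 60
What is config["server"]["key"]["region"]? True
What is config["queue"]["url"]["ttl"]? True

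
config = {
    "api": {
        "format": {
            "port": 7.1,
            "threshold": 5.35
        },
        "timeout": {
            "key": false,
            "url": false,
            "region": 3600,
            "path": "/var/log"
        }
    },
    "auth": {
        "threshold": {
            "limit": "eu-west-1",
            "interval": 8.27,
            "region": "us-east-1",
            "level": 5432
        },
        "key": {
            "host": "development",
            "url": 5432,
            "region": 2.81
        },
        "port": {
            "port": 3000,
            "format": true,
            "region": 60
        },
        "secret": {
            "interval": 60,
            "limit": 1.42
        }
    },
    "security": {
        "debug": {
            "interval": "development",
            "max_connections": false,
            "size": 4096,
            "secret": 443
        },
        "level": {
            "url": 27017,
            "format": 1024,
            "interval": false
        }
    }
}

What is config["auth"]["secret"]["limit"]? 1.42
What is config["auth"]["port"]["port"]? 3000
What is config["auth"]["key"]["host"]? "development"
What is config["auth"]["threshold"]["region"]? "us-east-1"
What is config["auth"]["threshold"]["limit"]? "eu-west-1"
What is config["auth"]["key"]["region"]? 2.81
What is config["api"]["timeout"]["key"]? False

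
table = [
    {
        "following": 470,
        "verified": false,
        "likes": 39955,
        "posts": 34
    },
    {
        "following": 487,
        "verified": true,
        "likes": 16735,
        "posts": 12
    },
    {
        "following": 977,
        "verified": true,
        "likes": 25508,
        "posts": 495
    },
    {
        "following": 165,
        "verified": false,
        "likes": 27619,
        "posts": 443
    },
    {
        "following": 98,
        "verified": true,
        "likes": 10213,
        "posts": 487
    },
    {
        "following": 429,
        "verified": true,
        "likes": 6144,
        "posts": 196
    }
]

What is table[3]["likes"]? 27619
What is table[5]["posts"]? 196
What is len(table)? 6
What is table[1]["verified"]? True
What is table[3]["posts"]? 443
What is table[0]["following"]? 470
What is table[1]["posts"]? 12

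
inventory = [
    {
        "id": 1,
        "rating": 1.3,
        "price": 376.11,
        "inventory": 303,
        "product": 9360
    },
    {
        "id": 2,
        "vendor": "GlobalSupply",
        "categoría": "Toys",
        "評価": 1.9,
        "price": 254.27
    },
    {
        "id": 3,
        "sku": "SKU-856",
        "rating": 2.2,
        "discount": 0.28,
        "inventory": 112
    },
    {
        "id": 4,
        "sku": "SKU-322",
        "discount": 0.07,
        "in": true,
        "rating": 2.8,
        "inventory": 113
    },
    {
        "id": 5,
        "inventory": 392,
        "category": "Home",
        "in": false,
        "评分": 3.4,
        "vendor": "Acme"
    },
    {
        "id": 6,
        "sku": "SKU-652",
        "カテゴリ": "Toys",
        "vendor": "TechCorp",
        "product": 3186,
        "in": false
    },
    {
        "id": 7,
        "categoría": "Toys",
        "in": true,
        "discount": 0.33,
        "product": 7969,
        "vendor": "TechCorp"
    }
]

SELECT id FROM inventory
[1, 2, 3, 4, 5, 6, 7]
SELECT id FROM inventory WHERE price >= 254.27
[1, 2]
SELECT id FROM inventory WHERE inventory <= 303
[1, 3, 4]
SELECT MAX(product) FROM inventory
9360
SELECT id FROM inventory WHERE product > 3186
[1, 7]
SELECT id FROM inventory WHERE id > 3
[4, 5, 6, 7]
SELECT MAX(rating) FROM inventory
2.8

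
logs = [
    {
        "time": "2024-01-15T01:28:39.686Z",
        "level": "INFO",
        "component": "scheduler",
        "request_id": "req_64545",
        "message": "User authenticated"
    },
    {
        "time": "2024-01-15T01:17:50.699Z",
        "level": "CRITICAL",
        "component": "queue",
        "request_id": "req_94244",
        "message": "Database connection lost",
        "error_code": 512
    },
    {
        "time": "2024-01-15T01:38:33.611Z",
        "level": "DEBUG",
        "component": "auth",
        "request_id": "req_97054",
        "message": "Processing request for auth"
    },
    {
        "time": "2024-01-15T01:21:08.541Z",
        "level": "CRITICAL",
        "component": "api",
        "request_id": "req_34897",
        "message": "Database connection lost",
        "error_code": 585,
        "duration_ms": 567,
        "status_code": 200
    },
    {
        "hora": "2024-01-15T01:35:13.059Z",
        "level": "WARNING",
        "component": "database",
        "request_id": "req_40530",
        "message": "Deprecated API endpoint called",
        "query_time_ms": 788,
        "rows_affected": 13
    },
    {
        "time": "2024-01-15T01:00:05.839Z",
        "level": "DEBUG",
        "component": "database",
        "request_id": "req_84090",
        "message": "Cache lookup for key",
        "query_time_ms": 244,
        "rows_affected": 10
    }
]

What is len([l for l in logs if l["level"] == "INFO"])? 1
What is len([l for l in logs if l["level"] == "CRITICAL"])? 2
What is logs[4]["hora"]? "2024-01-15T01:35:13.059Z"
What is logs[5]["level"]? "DEBUG"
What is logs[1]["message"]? "Database connection lost"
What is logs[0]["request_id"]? "req_64545"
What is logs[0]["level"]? "INFO"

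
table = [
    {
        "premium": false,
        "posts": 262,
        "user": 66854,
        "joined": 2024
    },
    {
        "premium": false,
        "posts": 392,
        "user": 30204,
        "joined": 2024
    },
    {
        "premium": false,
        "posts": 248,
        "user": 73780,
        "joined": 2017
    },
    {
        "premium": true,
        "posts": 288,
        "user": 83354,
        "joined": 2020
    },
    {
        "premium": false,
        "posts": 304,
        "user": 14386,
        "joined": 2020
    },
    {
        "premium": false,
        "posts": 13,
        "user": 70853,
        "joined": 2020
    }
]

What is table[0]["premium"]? False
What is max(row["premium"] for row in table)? True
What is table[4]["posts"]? 304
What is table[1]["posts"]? 392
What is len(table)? 6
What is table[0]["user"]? 66854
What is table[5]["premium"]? False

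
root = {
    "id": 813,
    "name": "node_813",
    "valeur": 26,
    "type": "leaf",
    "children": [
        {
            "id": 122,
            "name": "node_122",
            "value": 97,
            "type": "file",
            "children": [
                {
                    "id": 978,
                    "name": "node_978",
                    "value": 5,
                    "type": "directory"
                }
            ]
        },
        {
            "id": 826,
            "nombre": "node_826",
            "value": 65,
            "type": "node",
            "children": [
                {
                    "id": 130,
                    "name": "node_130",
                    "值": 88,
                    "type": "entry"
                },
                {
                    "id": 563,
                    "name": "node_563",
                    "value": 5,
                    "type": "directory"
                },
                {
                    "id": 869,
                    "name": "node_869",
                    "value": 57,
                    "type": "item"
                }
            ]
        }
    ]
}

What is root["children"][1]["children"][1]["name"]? "node_563"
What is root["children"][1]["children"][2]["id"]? 869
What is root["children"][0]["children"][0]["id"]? 978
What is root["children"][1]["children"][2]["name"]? "node_869"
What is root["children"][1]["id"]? 826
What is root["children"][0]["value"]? 97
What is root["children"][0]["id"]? 122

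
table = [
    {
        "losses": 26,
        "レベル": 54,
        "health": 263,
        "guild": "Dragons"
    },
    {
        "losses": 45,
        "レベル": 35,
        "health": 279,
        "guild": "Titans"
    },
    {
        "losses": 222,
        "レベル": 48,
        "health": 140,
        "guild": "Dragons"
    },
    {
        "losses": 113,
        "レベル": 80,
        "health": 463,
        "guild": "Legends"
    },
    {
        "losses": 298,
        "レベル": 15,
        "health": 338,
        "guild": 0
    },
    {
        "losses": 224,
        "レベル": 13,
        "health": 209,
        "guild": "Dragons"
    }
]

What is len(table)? 6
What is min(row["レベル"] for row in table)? 13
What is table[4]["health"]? 338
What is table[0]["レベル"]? 54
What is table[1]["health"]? 279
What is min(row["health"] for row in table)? 140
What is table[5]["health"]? 209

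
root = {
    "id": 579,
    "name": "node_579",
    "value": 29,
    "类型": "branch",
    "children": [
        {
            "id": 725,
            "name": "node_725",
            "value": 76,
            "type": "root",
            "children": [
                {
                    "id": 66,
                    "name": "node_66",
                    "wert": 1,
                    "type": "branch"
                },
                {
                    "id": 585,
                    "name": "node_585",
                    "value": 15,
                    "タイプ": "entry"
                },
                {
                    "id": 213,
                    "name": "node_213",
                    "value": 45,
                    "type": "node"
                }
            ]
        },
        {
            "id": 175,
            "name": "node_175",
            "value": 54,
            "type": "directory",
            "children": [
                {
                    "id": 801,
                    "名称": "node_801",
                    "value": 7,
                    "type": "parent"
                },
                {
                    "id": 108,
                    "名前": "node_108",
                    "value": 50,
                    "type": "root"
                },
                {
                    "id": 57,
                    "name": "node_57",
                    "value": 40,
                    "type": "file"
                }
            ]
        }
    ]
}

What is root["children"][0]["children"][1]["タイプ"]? "entry"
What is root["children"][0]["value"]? 76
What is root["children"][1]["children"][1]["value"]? 50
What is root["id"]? 579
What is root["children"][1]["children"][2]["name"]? "node_57"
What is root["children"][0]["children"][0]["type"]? "branch"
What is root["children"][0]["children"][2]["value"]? 45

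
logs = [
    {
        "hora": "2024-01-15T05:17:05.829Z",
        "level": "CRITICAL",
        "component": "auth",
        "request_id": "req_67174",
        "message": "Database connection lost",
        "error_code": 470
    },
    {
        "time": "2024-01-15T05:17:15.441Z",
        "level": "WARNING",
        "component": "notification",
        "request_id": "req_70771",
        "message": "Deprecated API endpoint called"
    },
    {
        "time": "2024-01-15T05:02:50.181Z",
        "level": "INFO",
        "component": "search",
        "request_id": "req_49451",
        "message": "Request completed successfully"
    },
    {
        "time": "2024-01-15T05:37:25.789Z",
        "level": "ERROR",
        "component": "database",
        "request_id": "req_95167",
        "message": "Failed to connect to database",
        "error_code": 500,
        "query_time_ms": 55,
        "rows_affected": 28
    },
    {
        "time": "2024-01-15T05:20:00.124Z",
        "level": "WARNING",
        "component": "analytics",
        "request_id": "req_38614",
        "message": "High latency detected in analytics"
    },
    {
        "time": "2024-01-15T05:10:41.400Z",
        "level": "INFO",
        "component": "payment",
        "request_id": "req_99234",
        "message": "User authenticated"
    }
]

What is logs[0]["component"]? "auth"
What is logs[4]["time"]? "2024-01-15T05:20:00.124Z"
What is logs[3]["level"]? "ERROR"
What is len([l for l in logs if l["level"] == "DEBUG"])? 0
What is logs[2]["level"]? "INFO"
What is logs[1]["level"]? "WARNING"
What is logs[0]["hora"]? "2024-01-15T05:17:05.829Z"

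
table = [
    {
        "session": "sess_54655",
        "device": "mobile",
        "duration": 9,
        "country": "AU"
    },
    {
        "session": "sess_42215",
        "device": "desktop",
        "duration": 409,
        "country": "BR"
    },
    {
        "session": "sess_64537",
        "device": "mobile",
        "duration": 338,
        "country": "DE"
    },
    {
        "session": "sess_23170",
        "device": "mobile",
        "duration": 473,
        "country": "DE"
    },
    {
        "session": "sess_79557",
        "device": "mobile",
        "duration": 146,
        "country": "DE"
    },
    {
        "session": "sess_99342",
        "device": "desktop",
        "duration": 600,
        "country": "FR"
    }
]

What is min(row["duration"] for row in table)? 9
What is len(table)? 6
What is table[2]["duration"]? 338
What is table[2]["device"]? "mobile"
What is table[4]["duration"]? 146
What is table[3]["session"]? "sess_23170"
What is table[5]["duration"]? 600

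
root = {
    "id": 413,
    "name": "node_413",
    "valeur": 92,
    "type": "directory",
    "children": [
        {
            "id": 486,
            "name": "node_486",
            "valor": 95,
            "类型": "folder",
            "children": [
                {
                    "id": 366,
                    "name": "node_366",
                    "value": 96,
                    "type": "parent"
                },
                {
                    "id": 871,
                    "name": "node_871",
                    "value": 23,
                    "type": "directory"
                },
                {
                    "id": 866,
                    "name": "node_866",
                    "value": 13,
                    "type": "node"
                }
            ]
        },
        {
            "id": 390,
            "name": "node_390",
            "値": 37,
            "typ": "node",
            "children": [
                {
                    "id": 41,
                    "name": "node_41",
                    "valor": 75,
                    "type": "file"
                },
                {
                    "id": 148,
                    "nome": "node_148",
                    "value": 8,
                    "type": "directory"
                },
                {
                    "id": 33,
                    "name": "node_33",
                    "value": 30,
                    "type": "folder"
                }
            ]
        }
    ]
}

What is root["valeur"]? 92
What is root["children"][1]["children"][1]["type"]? "directory"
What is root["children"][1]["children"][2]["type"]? "folder"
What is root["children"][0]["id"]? 486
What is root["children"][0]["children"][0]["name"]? "node_366"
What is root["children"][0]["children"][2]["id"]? 866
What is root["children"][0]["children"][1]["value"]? 23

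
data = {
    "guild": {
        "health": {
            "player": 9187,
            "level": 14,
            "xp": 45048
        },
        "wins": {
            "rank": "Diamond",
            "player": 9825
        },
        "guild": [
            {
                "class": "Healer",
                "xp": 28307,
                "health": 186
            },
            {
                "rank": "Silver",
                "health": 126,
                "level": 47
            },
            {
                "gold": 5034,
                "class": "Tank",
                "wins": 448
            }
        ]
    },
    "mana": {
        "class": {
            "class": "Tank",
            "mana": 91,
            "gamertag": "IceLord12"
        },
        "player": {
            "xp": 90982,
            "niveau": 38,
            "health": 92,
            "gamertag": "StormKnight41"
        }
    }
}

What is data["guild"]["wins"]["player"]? 9825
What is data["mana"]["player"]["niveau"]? 38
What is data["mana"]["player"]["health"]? 92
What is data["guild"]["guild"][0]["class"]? "Healer"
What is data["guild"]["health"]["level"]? 14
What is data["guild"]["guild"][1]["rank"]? "Silver"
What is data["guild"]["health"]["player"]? 9187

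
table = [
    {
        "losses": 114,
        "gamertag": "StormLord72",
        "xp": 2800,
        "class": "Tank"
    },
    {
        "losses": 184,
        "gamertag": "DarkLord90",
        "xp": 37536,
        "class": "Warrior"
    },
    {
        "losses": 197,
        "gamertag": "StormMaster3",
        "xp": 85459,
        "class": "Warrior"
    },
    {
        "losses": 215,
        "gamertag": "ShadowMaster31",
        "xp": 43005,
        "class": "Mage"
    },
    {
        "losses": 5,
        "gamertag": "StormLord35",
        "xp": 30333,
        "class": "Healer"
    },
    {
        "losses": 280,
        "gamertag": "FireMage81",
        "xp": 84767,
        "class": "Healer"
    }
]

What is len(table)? 6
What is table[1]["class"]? "Warrior"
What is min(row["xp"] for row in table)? 2800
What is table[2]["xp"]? 85459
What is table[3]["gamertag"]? "ShadowMaster31"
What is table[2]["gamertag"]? "StormMaster3"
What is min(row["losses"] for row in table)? 5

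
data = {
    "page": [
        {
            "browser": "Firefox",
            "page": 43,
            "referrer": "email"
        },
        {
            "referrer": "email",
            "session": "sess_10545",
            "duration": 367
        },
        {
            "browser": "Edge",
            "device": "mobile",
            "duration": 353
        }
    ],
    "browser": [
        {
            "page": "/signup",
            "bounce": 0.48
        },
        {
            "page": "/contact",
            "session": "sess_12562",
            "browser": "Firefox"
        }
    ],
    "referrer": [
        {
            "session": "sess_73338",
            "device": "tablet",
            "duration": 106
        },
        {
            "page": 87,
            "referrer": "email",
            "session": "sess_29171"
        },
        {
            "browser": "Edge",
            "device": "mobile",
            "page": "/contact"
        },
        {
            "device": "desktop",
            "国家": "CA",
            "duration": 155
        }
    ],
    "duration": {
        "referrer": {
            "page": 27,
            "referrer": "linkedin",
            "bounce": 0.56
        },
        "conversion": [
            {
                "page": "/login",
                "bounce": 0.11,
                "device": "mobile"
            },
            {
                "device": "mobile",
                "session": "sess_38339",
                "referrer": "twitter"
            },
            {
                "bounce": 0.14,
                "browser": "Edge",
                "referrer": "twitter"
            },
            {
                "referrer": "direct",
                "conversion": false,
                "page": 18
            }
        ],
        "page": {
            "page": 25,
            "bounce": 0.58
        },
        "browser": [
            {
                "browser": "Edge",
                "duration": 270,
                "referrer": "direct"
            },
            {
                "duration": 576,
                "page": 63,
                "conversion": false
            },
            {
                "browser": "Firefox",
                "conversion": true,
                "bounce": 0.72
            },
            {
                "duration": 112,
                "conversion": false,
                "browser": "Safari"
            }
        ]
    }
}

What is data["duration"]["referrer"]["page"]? 27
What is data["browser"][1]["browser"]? "Firefox"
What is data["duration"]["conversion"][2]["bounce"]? 0.14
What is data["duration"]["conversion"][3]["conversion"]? False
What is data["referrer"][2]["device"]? "mobile"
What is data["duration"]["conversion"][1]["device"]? "mobile"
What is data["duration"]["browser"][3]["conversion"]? False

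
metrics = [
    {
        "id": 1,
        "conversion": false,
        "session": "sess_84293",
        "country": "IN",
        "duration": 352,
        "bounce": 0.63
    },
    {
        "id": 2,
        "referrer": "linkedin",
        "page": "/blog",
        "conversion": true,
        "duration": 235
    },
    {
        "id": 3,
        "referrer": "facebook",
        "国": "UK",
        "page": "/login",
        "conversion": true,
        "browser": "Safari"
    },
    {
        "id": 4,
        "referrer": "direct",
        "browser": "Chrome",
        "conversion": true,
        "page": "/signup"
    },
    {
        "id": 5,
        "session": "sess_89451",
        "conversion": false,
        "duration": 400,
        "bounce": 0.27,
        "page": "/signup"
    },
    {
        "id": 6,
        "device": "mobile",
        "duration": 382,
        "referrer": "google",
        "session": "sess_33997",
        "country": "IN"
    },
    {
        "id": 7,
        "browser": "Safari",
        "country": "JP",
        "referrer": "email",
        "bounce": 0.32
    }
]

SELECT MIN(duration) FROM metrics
235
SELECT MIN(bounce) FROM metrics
0.27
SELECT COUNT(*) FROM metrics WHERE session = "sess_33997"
1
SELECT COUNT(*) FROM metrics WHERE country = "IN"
2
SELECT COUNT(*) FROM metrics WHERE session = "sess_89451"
1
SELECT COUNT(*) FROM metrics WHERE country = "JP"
1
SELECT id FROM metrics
[1, 2, 3, 4, 5, 6, 7]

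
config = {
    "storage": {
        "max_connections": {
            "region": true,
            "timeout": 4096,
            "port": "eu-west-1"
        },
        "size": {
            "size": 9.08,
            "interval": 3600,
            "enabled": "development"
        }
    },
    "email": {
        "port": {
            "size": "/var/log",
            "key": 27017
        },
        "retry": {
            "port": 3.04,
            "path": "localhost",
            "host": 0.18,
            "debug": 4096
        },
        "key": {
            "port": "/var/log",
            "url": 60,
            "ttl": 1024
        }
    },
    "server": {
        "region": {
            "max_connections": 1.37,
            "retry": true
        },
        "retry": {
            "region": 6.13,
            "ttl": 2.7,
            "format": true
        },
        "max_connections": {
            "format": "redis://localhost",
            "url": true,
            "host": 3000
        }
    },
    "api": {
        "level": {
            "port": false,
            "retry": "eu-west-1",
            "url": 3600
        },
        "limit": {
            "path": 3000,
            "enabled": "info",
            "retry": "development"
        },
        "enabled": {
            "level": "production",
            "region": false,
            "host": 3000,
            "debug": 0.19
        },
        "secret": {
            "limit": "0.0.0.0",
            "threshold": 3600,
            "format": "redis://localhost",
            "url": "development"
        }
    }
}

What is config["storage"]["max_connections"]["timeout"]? 4096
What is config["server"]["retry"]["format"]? True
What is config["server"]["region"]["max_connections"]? 1.37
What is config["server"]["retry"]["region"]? 6.13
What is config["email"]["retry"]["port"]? 3.04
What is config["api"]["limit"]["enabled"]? "info"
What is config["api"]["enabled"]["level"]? "production"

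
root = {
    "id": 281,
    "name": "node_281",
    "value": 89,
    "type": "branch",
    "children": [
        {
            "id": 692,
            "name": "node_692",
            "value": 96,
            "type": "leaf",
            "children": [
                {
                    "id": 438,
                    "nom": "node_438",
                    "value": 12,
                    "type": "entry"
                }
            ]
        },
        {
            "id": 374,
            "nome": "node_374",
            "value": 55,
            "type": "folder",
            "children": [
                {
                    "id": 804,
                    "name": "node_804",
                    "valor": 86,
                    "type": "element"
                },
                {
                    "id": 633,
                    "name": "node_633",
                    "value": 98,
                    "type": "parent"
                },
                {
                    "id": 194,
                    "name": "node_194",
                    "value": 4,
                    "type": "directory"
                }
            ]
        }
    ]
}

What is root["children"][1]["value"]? 55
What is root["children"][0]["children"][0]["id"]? 438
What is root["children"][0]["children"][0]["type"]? "entry"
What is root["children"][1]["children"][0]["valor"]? 86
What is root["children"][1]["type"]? "folder"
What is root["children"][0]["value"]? 96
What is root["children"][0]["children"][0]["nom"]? "node_438"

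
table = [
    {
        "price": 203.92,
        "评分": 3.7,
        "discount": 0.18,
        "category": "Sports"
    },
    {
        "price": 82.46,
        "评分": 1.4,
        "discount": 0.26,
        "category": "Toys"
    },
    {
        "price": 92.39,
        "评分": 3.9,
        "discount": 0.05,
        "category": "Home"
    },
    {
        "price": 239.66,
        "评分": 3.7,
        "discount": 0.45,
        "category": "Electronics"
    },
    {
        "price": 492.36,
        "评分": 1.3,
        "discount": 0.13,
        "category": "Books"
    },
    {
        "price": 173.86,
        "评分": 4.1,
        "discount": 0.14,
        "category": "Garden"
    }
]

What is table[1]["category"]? "Toys"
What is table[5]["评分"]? 4.1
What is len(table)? 6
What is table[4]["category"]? "Books"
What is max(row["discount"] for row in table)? 0.45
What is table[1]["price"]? 82.46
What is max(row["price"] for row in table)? 492.36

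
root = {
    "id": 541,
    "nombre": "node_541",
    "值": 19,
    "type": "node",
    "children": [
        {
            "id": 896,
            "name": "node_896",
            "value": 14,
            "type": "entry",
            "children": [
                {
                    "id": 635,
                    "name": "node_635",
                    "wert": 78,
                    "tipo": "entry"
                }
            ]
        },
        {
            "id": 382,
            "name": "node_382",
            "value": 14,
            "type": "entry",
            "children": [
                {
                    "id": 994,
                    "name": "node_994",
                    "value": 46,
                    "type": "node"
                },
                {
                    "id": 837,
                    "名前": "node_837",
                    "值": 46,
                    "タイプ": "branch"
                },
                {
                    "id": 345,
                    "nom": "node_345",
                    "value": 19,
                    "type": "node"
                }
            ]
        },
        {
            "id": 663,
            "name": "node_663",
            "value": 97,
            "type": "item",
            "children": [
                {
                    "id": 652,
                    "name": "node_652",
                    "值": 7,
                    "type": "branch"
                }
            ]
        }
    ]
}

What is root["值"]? 19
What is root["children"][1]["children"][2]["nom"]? "node_345"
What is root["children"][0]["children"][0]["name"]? "node_635"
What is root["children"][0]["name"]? "node_896"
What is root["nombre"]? "node_541"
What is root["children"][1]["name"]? "node_382"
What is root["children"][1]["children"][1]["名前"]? "node_837"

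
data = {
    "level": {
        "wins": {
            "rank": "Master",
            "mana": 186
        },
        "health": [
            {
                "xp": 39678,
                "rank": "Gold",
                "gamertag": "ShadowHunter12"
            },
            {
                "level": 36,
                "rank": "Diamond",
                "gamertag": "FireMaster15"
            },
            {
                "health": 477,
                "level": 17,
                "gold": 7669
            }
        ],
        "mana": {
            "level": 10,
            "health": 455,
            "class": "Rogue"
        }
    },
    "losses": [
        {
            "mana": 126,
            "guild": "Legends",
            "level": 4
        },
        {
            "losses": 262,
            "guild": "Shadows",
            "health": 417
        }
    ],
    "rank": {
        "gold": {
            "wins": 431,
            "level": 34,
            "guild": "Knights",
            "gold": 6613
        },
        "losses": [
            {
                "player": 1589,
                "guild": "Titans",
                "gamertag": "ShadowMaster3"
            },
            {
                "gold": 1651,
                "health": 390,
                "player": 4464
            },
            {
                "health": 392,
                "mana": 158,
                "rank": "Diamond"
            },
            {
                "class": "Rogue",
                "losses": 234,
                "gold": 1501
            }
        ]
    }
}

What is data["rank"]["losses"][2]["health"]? 392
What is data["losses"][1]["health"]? 417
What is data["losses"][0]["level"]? 4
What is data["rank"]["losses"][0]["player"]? 1589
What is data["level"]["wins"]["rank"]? "Master"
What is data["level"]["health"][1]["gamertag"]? "FireMaster15"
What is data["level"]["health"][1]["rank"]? "Diamond"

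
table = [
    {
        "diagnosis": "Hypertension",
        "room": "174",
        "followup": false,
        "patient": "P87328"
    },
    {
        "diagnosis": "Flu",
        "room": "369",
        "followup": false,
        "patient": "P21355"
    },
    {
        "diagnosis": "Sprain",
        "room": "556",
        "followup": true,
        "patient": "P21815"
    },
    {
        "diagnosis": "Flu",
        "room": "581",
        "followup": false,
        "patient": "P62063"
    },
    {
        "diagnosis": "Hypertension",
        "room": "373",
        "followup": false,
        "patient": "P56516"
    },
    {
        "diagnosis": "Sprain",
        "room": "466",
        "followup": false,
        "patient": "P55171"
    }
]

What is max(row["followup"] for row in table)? True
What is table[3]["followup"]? False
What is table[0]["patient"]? "P87328"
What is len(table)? 6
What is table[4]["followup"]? False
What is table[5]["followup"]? False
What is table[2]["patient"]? "P21815"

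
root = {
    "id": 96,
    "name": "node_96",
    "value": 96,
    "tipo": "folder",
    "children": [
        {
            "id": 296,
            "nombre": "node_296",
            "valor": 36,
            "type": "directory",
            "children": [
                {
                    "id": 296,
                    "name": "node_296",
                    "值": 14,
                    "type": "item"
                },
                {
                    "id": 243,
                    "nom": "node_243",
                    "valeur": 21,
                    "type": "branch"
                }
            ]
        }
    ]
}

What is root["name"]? "node_96"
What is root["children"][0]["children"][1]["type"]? "branch"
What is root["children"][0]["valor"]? 36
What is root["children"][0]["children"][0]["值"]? 14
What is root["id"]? 96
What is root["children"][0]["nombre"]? "node_296"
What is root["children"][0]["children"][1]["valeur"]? 21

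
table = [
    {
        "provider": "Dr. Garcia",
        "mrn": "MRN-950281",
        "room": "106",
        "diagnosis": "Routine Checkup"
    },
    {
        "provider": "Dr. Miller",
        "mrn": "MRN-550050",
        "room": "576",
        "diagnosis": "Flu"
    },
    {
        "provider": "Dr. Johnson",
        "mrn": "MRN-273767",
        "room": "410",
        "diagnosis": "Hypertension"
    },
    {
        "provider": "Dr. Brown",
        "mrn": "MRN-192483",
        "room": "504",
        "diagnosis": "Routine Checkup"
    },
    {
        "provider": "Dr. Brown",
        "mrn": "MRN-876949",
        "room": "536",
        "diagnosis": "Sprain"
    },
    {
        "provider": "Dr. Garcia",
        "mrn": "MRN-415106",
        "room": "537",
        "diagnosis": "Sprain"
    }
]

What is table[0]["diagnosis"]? "Routine Checkup"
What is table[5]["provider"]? "Dr. Garcia"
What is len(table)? 6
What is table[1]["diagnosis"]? "Flu"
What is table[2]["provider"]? "Dr. Johnson"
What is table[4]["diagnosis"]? "Sprain"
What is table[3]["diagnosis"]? "Routine Checkup"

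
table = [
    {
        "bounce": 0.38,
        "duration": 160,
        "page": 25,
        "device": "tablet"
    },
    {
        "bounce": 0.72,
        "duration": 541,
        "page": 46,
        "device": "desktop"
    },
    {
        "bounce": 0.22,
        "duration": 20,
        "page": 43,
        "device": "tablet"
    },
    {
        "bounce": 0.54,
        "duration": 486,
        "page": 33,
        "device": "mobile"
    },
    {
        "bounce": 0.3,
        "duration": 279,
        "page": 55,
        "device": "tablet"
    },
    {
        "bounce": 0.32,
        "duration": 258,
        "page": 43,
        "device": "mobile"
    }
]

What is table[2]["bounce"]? 0.22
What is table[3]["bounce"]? 0.54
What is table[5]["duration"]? 258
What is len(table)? 6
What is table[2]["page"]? 43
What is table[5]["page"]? 43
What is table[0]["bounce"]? 0.38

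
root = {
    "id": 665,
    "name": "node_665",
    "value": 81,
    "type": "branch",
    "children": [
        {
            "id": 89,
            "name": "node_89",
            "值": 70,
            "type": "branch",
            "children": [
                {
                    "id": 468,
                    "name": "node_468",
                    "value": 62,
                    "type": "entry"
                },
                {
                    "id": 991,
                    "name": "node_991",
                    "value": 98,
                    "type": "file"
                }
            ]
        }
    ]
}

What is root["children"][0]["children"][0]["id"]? 468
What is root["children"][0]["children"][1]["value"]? 98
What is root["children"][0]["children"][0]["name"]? "node_468"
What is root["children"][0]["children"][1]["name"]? "node_991"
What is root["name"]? "node_665"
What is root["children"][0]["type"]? "branch"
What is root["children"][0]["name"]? "node_89"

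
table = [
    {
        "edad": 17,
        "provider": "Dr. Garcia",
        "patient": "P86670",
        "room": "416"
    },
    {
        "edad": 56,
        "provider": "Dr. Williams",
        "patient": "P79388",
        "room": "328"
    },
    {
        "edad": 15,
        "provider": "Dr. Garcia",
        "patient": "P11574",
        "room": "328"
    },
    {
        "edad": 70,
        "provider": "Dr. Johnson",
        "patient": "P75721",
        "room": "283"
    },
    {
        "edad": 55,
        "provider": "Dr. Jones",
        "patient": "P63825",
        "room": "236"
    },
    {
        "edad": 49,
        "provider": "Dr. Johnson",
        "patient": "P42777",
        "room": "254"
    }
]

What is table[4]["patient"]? "P63825"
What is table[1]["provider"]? "Dr. Williams"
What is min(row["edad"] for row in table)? 15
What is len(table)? 6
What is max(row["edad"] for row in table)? 70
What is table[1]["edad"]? 56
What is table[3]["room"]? "283"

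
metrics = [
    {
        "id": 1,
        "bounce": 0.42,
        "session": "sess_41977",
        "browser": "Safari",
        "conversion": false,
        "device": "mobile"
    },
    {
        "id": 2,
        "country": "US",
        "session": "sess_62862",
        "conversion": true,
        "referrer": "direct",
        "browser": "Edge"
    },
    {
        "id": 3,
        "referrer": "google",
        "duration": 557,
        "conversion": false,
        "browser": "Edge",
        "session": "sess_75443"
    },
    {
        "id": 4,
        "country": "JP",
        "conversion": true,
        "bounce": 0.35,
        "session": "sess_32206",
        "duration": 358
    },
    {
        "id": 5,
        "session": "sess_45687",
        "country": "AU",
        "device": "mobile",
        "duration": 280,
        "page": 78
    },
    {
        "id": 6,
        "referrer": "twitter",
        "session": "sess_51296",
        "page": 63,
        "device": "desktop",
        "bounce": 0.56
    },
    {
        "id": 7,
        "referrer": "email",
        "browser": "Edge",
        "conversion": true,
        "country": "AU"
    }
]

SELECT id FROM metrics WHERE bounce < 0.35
[]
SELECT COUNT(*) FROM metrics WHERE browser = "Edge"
3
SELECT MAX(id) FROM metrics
7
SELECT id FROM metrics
[1, 2, 3, 4, 5, 6, 7]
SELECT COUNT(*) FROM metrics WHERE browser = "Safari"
1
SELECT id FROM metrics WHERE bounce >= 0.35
[1, 4, 6]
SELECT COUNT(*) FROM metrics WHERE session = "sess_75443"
1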